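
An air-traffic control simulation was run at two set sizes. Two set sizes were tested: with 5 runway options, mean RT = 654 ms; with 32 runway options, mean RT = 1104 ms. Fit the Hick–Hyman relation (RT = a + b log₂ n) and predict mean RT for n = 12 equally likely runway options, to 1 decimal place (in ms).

Fit slope and intercept:
  b = (1104 − 654) / (log₂ 32 − log₂ 5) = 450 / (5 − 2.3219) = 168.031 ms/bit
  a = 654 − 168.031 × 2.3219 = 263.843 ms
Then RT(12) = 263.843 + 168.031 × log₂ 12 = 263.843 + 168.031 × 3.5850 ≈ 866.229 ms.

866.2 ms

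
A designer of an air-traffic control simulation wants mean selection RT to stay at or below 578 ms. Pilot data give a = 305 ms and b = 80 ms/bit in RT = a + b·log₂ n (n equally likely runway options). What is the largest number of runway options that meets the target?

Information budget: (578 − 305)/80 = 3.4125 bits, so n ≤ 2^3.4125 = 10.648 → at most 10.

10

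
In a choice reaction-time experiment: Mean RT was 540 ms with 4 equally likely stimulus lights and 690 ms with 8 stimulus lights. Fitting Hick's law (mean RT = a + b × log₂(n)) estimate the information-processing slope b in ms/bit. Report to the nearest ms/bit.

150 ms/bit

Slope: b = (690 − 540) / (log₂ 8 − log₂ 4) = 150/1.0000 = 150 ms/bit.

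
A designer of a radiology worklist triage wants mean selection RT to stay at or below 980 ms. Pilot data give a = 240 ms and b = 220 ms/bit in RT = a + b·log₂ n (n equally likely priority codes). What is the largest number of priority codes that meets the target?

Set 240 + 220·log₂ n ≤ 980 → log₂ n ≤ (980 − 240)/220 = 3.3636.
So n ≤ 2^3.3636 = 10.293; the largest integer n is 10.

10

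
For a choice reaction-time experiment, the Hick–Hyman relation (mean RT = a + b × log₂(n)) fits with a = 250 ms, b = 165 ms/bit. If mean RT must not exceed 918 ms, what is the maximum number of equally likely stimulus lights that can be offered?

16

Set 250 + 165·log₂ n ≤ 918 → log₂ n ≤ (918 − 250)/165 = 4.0485.
So n ≤ 2^4.0485 = 16.547; the largest integer n is 16.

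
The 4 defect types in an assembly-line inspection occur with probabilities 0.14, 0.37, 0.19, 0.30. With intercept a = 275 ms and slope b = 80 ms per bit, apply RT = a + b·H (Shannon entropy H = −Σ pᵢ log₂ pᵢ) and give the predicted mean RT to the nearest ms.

427 ms

Entropy contributions −pᵢ log₂ pᵢ: 0.3971, 0.5307, 0.4552, 0.5211; sum H = 1.9042 bits.
RT = a + bH = 275 + 80·1.9042 = 427.33 ms.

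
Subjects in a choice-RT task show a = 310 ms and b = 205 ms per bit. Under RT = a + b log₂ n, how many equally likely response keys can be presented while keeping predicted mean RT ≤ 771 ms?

4

205·log₂ n ≤ 771 − 310 = 461, giving log₂ n ≤ 2.2488 and n ≤ 4.753. The largest whole number is 4.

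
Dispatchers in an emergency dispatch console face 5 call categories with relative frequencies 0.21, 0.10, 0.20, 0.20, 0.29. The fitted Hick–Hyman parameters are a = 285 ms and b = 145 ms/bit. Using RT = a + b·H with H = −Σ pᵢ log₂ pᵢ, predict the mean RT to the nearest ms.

611 ms

H = 0.21·log₂(1/0.21) + 0.10·log₂(1/0.10) + 0.20·log₂(1/0.20) + 0.20·log₂(1/0.20) + 0.29·log₂(1/0.29) = 2.2517 bits.
RT = 285 + 145 × 2.2517 = 611.50 ms.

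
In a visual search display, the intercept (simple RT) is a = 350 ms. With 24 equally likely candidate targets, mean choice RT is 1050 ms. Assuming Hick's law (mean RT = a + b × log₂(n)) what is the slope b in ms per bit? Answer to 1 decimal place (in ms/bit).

152.7 ms/bit

24 alternatives carry log₂ 24 = 4.5850 bits; the choice cost is 1050 − 350 = 700 ms, so b = 700/4.5850 = 152.673 ms/bit.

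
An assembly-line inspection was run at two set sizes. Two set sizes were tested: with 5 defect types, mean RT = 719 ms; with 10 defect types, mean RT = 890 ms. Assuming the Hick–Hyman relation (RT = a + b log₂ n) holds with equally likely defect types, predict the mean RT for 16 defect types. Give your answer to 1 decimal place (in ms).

1006.0 ms

Solve the two-equation system in a and b:
  b = (890 − 719) / (log₂ 10 − log₂ 5) = 171 / (3.3219 − 2.3219) = 171.000 ms/bit
  a = 719 − 171.000 × 2.3219 = 321.950 ms
Then RT(16) = 321.950 + 171.000 × log₂ 16 = 321.950 + 171.000 × 4 ≈ 1005.950 ms.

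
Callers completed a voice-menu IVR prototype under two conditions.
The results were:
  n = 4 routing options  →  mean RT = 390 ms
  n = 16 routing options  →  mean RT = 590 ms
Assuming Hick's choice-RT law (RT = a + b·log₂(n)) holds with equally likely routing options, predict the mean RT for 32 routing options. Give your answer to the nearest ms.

690 ms

Fit slope and intercept:
  b = (590 − 390) / (log₂ 16 − log₂ 4) = 200 / (4 − 2) = 100 ms/bit
  a = 390 − 100 × 2 = 190 ms
Then RT(32) = 190 + 100 × log₂ 32 = 190 + 100 × 5 ≈ 690.000 ms.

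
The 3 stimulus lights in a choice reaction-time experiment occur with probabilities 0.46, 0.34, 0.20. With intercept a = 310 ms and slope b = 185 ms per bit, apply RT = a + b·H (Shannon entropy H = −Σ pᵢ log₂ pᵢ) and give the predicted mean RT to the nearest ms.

589 ms

Entropy contributions −pᵢ log₂ pᵢ: 0.5153, 0.5292, 0.4644; sum H = 1.5089 bits.
RT = a + bH = 310 + 185·1.5089 = 589.15 ms.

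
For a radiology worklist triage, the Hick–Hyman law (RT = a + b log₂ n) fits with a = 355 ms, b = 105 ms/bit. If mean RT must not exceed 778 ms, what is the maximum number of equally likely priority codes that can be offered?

105·log₂ n ≤ 778 − 355 = 423, giving log₂ n ≤ 4.0286 and n ≤ 16.320. The largest whole number is 16.

16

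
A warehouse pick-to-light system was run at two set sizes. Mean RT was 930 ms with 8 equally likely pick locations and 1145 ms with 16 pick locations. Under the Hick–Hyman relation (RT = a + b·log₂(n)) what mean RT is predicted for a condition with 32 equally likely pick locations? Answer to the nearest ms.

RT is linear in log₂ n, so two points fix the line:
  b = (1145 − 930) / (log₂ 16 − log₂ 8) = 215 / (4 − 3) = 215 ms/bit
  a = 930 − 215 × 3 = 285 ms
Then RT(32) = 285 + 215 × log₂ 32 = 285 + 215 × 5 ≈ 1360.000 ms.

1360 ms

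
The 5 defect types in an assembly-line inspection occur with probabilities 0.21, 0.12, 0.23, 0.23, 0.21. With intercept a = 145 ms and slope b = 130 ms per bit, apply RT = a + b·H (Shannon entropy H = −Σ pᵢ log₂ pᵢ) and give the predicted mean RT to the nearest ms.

442 ms

Entropy contributions −pᵢ log₂ pᵢ: 0.4728, 0.3671, 0.4877, 0.4877, 0.4728; sum H = 2.2880 bits.
RT = a + bH = 145 + 130·2.2880 = 442.45 ms.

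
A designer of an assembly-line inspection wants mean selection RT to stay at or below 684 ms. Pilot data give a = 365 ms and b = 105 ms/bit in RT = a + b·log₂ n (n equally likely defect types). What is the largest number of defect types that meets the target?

8

Set 365 + 105·log₂ n ≤ 684 → log₂ n ≤ (684 − 365)/105 = 3.0381.
So n ≤ 2^3.0381 = 8.214; the largest integer n is 8.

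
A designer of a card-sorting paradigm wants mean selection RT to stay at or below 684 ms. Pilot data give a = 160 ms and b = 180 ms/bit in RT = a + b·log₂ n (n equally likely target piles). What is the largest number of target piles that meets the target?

7

Set 160 + 180·log₂ n ≤ 684 → log₂ n ≤ (684 − 160)/180 = 2.9111.
So n ≤ 2^2.9111 = 7.522; the largest integer n is 7.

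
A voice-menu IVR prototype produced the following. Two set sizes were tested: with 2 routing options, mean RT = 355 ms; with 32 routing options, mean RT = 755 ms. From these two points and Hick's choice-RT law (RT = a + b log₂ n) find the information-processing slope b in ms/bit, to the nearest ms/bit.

The slope on a log₂ axis is (755 − 355) / (5 − 1) = 100 ms/bit.

100 ms/bit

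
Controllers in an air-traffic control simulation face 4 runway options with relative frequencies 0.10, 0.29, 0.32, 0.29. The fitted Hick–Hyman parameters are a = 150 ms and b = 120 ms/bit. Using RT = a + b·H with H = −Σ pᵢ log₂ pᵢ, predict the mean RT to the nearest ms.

H = 0.10·log₂(1/0.10) + 0.29·log₂(1/0.29) + 0.32·log₂(1/0.32) + 0.29·log₂(1/0.29) = 1.8940 bits.
RT = 150 + 120 × 1.8940 = 377.28 ms.

377 ms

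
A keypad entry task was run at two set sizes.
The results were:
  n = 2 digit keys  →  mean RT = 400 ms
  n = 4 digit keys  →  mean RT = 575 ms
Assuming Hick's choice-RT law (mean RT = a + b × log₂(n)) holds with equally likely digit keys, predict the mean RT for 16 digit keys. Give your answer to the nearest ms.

925 ms

Solve the two-equation system in a and b:
  b = (575 − 400) / (log₂ 4 − log₂ 2) = 175 / (2 − 1) = 175 ms/bit
  a = 400 − 175 × 1 = 225 ms
Then RT(16) = 225 + 175 × log₂ 16 = 225 + 175 × 4 ≈ 925.000 ms.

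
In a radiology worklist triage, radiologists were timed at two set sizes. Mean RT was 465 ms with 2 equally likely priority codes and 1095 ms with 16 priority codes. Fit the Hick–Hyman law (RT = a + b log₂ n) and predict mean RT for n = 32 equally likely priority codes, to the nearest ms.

1305 ms

With log₂ n on the abscissa the relation is linear; from the two conditions:
  b = (1095 − 465) / (log₂ 16 − log₂ 2) = 630 / (4 − 1) = 210 ms/bit
  a = 465 − 210 × 1 = 255 ms
Then RT(32) = 255 + 210 × log₂ 32 = 255 + 210 × 5 ≈ 1305.000 ms.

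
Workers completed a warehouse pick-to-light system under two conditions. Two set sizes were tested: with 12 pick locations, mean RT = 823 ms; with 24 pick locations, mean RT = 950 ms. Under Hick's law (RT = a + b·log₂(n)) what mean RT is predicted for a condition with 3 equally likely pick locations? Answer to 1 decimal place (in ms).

Fit slope and intercept:
  b = (950 − 823) / (log₂ 24 − log₂ 12) = 127 / (4.5850 − 3.5850) = 127.000 ms/bit
  a = 823 − 127.000 × 3.5850 = 367.710 ms
Then RT(3) = 367.710 + 127.000 × log₂ 3 = 367.710 + 127.000 × 1.5850 ≈ 569.000 ms.

569.0 ms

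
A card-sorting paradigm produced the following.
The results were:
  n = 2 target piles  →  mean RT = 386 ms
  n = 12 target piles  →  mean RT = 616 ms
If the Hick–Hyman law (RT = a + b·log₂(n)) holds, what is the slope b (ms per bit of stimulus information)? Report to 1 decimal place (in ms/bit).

89.0 ms/bit

b = (RT₂ − RT₁)/(log₂ n₂ − log₂ n₁) = (616 − 386)/(3.5850 − 1) = 88.976 ms/bit.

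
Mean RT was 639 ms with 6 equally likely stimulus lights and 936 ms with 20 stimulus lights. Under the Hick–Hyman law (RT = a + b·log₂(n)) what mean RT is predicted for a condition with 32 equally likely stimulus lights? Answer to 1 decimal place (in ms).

Fit slope and intercept:
  b = (936 − 639) / (log₂ 20 − log₂ 6) = 297 / (4.3219 − 2.5850) = 170.988 ms/bit
  a = 639 − 170.988 × 2.5850 = 197.003 ms
Then RT(32) = 197.003 + 170.988 × log₂ 32 = 197.003 + 170.988 × 5 ≈ 1051.942 ms.

1051.9 ms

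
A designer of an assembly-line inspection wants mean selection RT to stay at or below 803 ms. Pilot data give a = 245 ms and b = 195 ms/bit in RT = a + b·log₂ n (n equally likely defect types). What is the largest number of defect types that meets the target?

7

Set 245 + 195·log₂ n ≤ 803 → log₂ n ≤ (803 − 245)/195 = 2.8615.
So n ≤ 2^2.8615 = 7.268; the largest integer n is 7.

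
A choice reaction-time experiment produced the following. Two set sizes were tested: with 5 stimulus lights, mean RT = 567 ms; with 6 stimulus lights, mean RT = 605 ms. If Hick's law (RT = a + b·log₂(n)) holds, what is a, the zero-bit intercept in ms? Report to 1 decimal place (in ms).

231.6 ms

Slope: b = (605 − 567) / (log₂ 6 − log₂ 5) = 38/0.2630 = 144.468 ms/bit.
a = RT₁ − b·log₂ n₁ = 567 − 144.468 × 2.3219 = 231.556 ms.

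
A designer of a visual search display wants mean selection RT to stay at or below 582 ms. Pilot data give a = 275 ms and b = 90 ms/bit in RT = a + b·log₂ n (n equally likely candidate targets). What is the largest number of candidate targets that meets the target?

10

Set 275 + 90·log₂ n ≤ 582 → log₂ n ≤ (582 − 275)/90 = 3.4111.
So n ≤ 2^3.4111 = 10.638; the largest integer n is 10.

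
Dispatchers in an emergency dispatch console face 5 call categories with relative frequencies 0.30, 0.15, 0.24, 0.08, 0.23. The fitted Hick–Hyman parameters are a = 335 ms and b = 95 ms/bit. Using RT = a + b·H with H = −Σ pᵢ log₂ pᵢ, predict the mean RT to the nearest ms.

Entropy contributions −pᵢ log₂ pᵢ: 0.5211, 0.4105, 0.4941, 0.2915, 0.4877; sum H = 2.2049 bits.
RT = a + bH = 335 + 95·2.2049 = 544.47 ms.

544 ms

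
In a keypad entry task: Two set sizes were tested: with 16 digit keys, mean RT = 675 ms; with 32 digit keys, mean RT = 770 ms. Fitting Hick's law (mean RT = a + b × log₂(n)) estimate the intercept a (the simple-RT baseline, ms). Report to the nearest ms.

295 ms

b = (RT₂ − RT₁)/(log₂ n₂ − log₂ n₁) = (770 − 675)/(5 − 4) = 95 ms/bit.
a = RT₁ − b·log₂ n₁ = 675 − 95 × 4 = 295.000 ms.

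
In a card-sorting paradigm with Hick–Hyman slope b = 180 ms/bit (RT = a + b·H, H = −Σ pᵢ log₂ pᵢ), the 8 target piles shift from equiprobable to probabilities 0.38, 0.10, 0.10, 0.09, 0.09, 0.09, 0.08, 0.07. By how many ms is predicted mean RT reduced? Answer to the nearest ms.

55 ms

Equiprobable entropy H₀ = log₂ 8 = 3.0000 bits.
Skewed entropy H = −Σ pᵢ log₂ pᵢ = 2.6929 bits.
ΔRT = b·(H₀ − H) = 180 × 0.3071 = 55.28 ms.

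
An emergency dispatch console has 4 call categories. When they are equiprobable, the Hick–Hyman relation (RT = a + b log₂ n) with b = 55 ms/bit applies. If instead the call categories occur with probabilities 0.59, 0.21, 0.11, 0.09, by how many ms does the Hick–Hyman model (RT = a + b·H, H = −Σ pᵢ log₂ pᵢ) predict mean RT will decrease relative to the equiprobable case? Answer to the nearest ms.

The RT saving is b·ΔH. Equiprobable H₀ = log₂(4) = 2.0000 bits; with the given probabilities H = 1.5849 bits.
b·(H₀ − H) = 55 × (2.0000 − 1.5849) = 22.83 ms.

23 ms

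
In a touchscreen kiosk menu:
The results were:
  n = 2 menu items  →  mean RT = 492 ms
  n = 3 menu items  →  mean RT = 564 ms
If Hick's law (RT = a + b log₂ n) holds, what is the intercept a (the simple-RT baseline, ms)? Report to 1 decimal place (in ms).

b = (RT₂ − RT₁)/(log₂ n₂ − log₂ n₁) = (564 − 492)/(1.5850 − 1) = 123.085 ms/bit.
Intercept: a = 492 − 123.085·log₂(2) = 368.915 ms.

368.9 ms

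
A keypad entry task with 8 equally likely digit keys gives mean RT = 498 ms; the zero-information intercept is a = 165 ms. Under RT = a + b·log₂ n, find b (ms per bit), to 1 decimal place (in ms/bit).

b = (498 − 165) / log₂(8) = 333 / 3 = 111.000 ms/bit.

111.0 ms/bit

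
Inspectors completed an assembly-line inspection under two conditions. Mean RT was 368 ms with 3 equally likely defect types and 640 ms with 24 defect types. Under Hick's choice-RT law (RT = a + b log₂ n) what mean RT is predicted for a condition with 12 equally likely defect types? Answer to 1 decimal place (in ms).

549.3 ms

RT is linear in log₂ n, so two points fix the line:
  b = (640 − 368) / (log₂ 24 − log₂ 3) = 272 / (4.5850 − 1.5850) = 90.667 ms/bit
  a = 368 − 90.667 × 1.5850 = 224.297 ms
Then RT(12) = 224.297 + 90.667 × log₂ 12 = 224.297 + 90.667 × 3.5850 ≈ 549.333 ms.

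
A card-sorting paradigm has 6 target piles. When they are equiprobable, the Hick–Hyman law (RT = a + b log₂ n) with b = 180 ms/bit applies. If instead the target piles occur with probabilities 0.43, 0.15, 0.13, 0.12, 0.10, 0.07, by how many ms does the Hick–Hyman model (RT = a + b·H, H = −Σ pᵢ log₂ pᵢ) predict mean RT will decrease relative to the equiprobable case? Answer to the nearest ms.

Equiprobable entropy H₀ = log₂ 6 = 2.5850 bits.
Skewed entropy H = −Σ pᵢ log₂ pᵢ = 2.2846 bits.
ΔRT = b·(H₀ − H) = 180 × 0.3004 = 54.07 ms.

54 ms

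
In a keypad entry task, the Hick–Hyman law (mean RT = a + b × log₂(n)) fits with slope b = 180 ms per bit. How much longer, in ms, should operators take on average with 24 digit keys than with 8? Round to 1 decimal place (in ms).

ΔRT = (a + b log₂ n₂) − (a + b log₂ n₁) = b·(log₂ n₂ − log₂ n₁).
log₂(24) − log₂(8) = 4.5850 − 3 = 1.5850.
ΔRT = 180 × 1.5850 = 285.293 ms.

285.3 ms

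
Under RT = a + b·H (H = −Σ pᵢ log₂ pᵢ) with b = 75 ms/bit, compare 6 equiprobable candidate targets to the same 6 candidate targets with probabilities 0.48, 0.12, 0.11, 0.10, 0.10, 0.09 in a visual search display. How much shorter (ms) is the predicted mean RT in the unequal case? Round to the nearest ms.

29 ms

Equiprobable entropy H₀ = log₂ 6 = 2.5850 bits.
Skewed entropy H = −Σ pᵢ log₂ pᵢ = 2.2027 bits.
ΔRT = b·(H₀ − H) = 75 × 0.3823 = 28.67 ms.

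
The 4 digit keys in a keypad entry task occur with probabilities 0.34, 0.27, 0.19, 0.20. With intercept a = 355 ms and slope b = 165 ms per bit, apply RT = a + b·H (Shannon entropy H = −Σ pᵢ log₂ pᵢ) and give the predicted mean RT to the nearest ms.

678 ms

H = 0.34·log₂(1/0.34) + 0.27·log₂(1/0.27) + 0.19·log₂(1/0.19) + 0.20·log₂(1/0.20) = 1.9588 bits.
RT = 355 + 165 × 1.9588 = 678.20 ms.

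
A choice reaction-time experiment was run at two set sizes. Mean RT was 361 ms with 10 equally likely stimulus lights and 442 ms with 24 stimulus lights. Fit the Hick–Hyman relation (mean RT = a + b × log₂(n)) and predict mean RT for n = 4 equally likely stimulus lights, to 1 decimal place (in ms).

With log₂ n on the abscissa the relation is linear; from the two conditions:
  b = (442 − 361) / (log₂ 24 − log₂ 10) = 81 / (4.5850 − 3.3219) = 64.131 ms/bit
  a = 361 − 64.131 × 3.3219 = 147.961 ms
Then RT(4) = 147.961 + 64.131 × log₂ 4 = 147.961 + 64.131 × 2 ≈ 276.223 ms.

276.2 ms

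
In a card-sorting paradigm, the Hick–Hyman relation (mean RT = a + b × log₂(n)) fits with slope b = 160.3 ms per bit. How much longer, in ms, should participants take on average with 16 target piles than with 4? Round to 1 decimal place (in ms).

320.6 ms

ΔRT = (a + b log₂ n₂) − (a + b log₂ n₁) = b·(log₂ n₂ − log₂ n₁).
log₂(16) − log₂(4) = log₂(16/4) = log₂(4) = 2.
ΔRT = 160.3 × 2.0000 = 320.600 ms.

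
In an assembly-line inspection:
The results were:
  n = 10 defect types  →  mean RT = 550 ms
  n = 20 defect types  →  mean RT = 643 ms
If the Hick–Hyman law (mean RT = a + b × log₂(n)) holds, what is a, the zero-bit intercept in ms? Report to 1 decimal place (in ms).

241.1 ms

Slope: b = (643 − 550) / (log₂ 20 − log₂ 10) = 93/1.0000 = 93.000 ms/bit.
Intercept: a = 550 − 93.000·log₂(10) = 241.061 ms.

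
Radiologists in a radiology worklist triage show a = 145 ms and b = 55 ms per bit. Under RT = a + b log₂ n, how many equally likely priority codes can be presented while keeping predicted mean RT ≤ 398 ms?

24

Information budget: (398 − 145)/55 = 4.6000 bits, so n ≤ 2^4.6000 = 24.251 → at most 24.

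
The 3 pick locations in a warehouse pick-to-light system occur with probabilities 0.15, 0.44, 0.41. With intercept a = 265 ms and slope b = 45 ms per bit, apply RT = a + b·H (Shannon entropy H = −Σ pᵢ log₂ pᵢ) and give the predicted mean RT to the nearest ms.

331 ms

H = 0.15·log₂(1/0.15) + 0.44·log₂(1/0.44) + 0.41·log₂(1/0.41) = 1.4591 bits.
RT = 265 + 45 × 1.4591 = 330.66 ms.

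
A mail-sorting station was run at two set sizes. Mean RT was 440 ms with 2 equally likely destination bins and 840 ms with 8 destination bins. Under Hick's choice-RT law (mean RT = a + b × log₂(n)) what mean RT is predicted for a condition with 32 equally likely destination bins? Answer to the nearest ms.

1240 ms

With log₂ n on the abscissa the relation is linear; from the two conditions:
  b = (840 − 440) / (log₂ 8 − log₂ 2) = 400 / (3 − 1) = 200 ms/bit
  a = 440 − 200 × 1 = 240 ms
Then RT(32) = 240 + 200 × log₂ 32 = 240 + 200 × 5 ≈ 1240.000 ms.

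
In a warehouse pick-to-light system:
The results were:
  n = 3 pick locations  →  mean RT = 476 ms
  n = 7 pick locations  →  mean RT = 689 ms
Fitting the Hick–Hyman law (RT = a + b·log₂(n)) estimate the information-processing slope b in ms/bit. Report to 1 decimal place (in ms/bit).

b = (RT₂ − RT₁)/(log₂ n₂ − log₂ n₁) = (689 − 476)/(2.8074 − 1.5850) = 174.248 ms/bit.

174.2 ms/bit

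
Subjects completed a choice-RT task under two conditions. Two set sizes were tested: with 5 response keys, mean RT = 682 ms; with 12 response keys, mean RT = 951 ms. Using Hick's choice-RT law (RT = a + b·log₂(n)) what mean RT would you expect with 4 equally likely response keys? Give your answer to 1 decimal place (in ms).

613.4 ms

Solve the two-equation system in a and b:
  b = (951 − 682) / (log₂ 12 − log₂ 5) = 269 / (3.5850 − 2.3219) = 212.979 ms/bit
  a = 682 − 212.979 × 2.3219 = 187.478 ms
Then RT(4) = 187.478 + 212.979 × log₂ 4 = 187.478 + 212.979 × 2 ≈ 613.436 ms.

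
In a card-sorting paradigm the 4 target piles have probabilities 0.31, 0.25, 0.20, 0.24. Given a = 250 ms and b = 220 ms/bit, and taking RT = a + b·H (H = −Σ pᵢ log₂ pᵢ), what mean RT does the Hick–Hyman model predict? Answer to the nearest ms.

686 ms

H = 0.31·log₂(1/0.31) + 0.25·log₂(1/0.25) + 0.20·log₂(1/0.20) + 0.24·log₂(1/0.24) = 1.9823 bits.
RT = 250 + 220 × 1.9823 = 686.11 ms.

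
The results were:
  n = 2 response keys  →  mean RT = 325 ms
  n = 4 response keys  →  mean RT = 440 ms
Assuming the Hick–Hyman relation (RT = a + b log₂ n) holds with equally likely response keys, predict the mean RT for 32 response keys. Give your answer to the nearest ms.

Fit slope and intercept:
  b = (440 − 325) / (log₂ 4 − log₂ 2) = 115 / (2 − 1) = 115 ms/bit
  a = 325 − 115 × 1 = 210 ms
Then RT(32) = 210 + 115 × log₂ 32 = 210 + 115 × 5 ≈ 785.000 ms.

785 ms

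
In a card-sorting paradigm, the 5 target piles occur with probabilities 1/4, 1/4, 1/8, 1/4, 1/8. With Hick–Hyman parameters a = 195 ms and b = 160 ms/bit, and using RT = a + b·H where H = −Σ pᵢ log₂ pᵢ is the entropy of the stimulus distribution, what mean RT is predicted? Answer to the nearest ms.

Each term −pᵢ log₂ pᵢ: 0.25·2 + 0.25·2 + 0.125·3 + 0.25·2 + 0.125·3; summed, H = 2.250 bits.
Mean RT = a + bH = 195 + 160·2.250 = 555.00 ms.

555 ms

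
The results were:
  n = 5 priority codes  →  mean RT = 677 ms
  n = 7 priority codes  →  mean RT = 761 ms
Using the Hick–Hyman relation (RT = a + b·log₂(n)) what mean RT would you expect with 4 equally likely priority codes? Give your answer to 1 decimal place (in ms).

Fit slope and intercept:
  b = (761 − 677) / (log₂ 7 − log₂ 5) = 84 / (2.8074 − 2.3219) = 173.044 ms/bit
  a = 677 − 173.044 × 2.3219 = 275.205 ms
Then RT(4) = 275.205 + 173.044 × log₂ 4 = 275.205 + 173.044 × 2 ≈ 621.292 ms.

621.3 ms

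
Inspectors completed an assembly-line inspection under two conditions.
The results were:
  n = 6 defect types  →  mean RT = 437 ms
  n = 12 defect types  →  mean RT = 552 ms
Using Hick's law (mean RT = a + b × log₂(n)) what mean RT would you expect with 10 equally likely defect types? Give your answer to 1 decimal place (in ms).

521.8 ms

With log₂ n on the abscissa the relation is linear; from the two conditions:
  b = (552 − 437) / (log₂ 12 − log₂ 6) = 115 / (3.5850 − 2.5850) = 115.000 ms/bit
  a = 437 − 115.000 × 2.5850 = 139.729 ms
Then RT(10) = 139.729 + 115.000 × log₂ 10 = 139.729 + 115.000 × 3.3219 ≈ 521.751 ms.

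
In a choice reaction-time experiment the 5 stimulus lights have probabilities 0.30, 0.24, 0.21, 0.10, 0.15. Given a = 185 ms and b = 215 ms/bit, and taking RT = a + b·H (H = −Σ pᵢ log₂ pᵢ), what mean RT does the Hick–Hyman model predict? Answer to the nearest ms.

665 ms

H = 0.30·log₂(1/0.30) + 0.24·log₂(1/0.24) + 0.21·log₂(1/0.21) + 0.10·log₂(1/0.10) + 0.15·log₂(1/0.15) = 2.2308 bits.
RT = 185 + 215 × 2.2308 = 664.62 ms.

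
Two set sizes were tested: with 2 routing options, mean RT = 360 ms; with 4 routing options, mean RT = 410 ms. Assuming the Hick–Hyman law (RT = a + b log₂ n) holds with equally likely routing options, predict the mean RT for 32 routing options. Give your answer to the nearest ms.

560 ms

With log₂ n on the abscissa the relation is linear; from the two conditions:
  b = (410 − 360) / (log₂ 4 − log₂ 2) = 50 / (2 − 1) = 50 ms/bit
  a = 360 − 50 × 1 = 310 ms
Then RT(32) = 310 + 50 × log₂ 32 = 310 + 50 × 5 ≈ 560.000 ms.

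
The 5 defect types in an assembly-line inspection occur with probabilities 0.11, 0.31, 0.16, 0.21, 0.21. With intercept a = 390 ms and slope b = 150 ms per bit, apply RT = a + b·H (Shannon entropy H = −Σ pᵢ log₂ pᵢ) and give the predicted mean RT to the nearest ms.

726 ms

H = 0.11·log₂(1/0.11) + 0.31·log₂(1/0.31) + 0.16·log₂(1/0.16) + 0.21·log₂(1/0.21) + 0.21·log₂(1/0.21) = 2.2427 bits.
RT = 390 + 150 × 2.2427 = 726.41 ms.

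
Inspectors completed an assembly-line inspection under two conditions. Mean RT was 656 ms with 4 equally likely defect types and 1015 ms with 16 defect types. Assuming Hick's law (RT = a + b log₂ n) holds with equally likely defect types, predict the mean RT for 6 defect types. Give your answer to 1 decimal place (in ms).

With log₂ n on the abscissa the relation is linear; from the two conditions:
  b = (1015 − 656) / (log₂ 16 − log₂ 4) = 359 / (4 − 2) = 179.500 ms/bit
  a = 656 − 179.500 × 2 = 297.000 ms
Then RT(6) = 297.000 + 179.500 × log₂ 6 = 297.000 + 179.500 × 2.5850 ≈ 761.001 ms.

761.0 ms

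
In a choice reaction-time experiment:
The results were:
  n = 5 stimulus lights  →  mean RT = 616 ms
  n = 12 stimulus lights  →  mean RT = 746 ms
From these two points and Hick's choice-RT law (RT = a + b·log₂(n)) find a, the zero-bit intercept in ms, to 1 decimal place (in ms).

Slope: b = (746 − 616) / (log₂ 12 − log₂ 5) = 130/1.2630 = 102.927 ms/bit.
Intercept: a = 616 − 102.927·log₂(5) = 377.012 ms.

377.0 ms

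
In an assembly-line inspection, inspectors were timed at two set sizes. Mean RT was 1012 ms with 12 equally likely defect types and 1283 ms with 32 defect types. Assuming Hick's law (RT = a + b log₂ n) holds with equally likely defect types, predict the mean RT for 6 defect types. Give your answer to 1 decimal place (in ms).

Solve the two-equation system in a and b:
  b = (1283 − 1012) / (log₂ 32 − log₂ 12) = 271 / (5 − 3.5850) = 191.514 ms/bit
  a = 1012 − 191.514 × 3.5850 = 325.428 ms
Then RT(6) = 325.428 + 191.514 × log₂ 6 = 325.428 + 191.514 × 2.5850 ≈ 820.486 ms.

820.5 ms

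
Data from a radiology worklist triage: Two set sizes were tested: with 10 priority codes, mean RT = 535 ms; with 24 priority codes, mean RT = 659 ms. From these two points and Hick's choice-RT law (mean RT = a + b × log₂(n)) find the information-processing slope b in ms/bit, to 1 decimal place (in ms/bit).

98.2 ms/bit

Slope: b = (659 − 535) / (log₂ 24 − log₂ 10) = 124/1.2630 = 98.176 ms/bit.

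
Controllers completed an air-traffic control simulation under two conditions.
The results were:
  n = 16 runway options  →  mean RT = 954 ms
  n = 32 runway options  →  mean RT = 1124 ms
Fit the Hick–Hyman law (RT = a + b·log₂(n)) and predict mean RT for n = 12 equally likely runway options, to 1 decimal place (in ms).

Solve the two-equation system in a and b:
  b = (1124 − 954) / (log₂ 32 − log₂ 16) = 170 / (5 − 4) = 170.000 ms/bit
  a = 954 − 170.000 × 4 = 274.000 ms
Then RT(12) = 274.000 + 170.000 × log₂ 12 = 274.000 + 170.000 × 3.5850 ≈ 883.444 ms.

883.4 ms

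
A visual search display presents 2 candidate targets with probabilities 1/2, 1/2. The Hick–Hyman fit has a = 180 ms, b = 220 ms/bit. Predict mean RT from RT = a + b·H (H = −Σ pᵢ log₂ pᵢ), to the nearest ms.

H = −Σ pᵢ log₂ pᵢ = 0.5·1 + 0.5·1 = 1.000 bits.
RT = 180 + 220 × 1.000 = 400.00 ms.

400 ms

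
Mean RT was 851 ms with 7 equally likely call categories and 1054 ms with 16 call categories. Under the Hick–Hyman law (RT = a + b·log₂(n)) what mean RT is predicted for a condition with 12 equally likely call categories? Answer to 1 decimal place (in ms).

983.4 ms

RT is linear in log₂ n, so two points fix the line:
  b = (1054 − 851) / (log₂ 16 − log₂ 7) = 203 / (4 − 2.8074) = 170.210 ms/bit
  a = 851 − 170.210 × 2.8074 = 373.160 ms
Then RT(12) = 373.160 + 170.210 × log₂ 12 = 373.160 + 170.210 × 3.5850 ≈ 983.357 ms.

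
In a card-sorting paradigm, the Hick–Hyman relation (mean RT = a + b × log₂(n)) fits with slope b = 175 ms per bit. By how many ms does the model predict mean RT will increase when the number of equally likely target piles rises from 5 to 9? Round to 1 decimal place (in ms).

ΔRT = (a + b log₂ n₂) − (a + b log₂ n₁) = b·(log₂ n₂ − log₂ n₁).
log₂(9) − log₂(5) = 3.1699 − 2.3219 = 0.8480.
ΔRT = 175 × 0.8480 = 148.399 ms.

148.4 ms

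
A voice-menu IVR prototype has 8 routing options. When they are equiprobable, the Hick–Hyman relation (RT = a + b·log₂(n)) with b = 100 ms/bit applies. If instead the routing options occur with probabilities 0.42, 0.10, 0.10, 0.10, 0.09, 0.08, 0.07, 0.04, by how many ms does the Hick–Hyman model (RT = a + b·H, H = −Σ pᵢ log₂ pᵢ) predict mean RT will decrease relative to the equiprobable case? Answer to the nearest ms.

42 ms

Equiprobable entropy H₀ = log₂ 8 = 3.0000 bits.
Skewed entropy H = −Σ pᵢ log₂ pᵢ = 2.5807 bits.
ΔRT = b·(H₀ − H) = 100 × 0.4193 = 41.93 ms.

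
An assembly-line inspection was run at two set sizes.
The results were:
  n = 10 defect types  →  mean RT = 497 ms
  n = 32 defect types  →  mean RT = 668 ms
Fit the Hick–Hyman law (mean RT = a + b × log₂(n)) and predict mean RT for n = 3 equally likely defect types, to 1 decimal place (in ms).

320.0 ms

Fit slope and intercept:
  b = (668 − 497) / (log₂ 32 − log₂ 10) = 171 / (5 − 3.3219) = 101.903 ms/bit
  a = 497 − 101.903 × 3.3219 = 158.487 ms
Then RT(3) = 158.487 + 101.903 × log₂ 3 = 158.487 + 101.903 × 1.5850 ≈ 319.999 ms.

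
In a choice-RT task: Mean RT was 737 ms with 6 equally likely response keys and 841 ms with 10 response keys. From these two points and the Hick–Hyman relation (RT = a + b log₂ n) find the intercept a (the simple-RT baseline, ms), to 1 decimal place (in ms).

b = (RT₂ − RT₁)/(log₂ n₂ − log₂ n₁) = (841 − 737)/(3.3219 − 2.5850) = 141.119 ms/bit.
Intercept: a = 737 − 141.119·log₂(6) = 372.212 ms.

372.2 ms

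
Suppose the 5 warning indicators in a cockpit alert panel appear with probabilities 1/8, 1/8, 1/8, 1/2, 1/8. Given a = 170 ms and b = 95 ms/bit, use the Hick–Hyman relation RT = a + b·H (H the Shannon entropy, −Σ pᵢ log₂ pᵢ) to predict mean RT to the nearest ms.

H = −Σ pᵢ log₂ pᵢ = 0.125·3 + 0.125·3 + 0.125·3 + 0.5·1 + 0.125·3 = 2.000 bits.
RT = 170 + 95 × 2.000 = 360.00 ms.

360 ms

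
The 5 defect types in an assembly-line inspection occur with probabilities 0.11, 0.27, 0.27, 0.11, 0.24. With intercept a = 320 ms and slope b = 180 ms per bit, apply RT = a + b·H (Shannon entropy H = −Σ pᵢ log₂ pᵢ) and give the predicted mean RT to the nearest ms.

719 ms

H = 0.11·log₂(1/0.11) + 0.27·log₂(1/0.27) + 0.27·log₂(1/0.27) + 0.11·log₂(1/0.11) + 0.24·log₂(1/0.24) = 2.2148 bits.
RT = 320 + 180 × 2.2148 = 718.66 ms.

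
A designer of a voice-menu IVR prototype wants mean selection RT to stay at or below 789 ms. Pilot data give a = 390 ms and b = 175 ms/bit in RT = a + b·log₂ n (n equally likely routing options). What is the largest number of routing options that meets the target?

Set 390 + 175·log₂ n ≤ 789 → log₂ n ≤ (789 − 390)/175 = 2.2800.
So n ≤ 2^2.2800 = 4.857; the largest integer n is 4.

4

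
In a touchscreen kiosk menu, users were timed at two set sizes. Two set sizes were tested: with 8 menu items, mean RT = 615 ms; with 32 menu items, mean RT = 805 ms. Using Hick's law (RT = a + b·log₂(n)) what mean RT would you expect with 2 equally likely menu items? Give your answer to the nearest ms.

Fit slope and intercept:
  b = (805 − 615) / (log₂ 32 − log₂ 8) = 190 / (5 − 3) = 95 ms/bit
  a = 615 − 95 × 3 = 330 ms
Then RT(2) = 330 + 95 × log₂ 2 = 330 + 95 × 1 ≈ 425.000 ms.

425 ms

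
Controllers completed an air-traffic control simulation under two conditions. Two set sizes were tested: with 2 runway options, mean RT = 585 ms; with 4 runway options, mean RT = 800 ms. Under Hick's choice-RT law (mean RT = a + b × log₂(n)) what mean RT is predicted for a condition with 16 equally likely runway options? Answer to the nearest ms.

1230 ms

RT is linear in log₂ n, so two points fix the line:
  b = (800 − 585) / (log₂ 4 − log₂ 2) = 215 / (2 − 1) = 215 ms/bit
  a = 585 − 215 × 1 = 370 ms
Then RT(16) = 370 + 215 × log₂ 16 = 370 + 215 × 4 ≈ 1230.000 ms.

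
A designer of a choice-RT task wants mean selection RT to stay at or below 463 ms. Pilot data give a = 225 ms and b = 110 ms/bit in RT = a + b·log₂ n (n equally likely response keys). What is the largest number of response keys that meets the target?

4

Set 225 + 110·log₂ n ≤ 463 → log₂ n ≤ (463 − 225)/110 = 2.1636.
So n ≤ 2^2.1636 = 4.480; the largest integer n is 4.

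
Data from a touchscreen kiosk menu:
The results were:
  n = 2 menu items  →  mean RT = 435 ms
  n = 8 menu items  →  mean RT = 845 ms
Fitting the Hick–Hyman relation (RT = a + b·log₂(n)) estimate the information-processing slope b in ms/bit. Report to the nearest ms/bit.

205 ms/bit

Slope: b = (845 − 435) / (log₂ 8 − log₂ 2) = 410/2.0000 = 205 ms/bit.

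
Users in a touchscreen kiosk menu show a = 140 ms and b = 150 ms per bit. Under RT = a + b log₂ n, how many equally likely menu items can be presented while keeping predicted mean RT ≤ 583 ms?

7

150·log₂ n ≤ 583 − 140 = 443, giving log₂ n ≤ 2.9533 and n ≤ 7.745. The largest whole number is 7.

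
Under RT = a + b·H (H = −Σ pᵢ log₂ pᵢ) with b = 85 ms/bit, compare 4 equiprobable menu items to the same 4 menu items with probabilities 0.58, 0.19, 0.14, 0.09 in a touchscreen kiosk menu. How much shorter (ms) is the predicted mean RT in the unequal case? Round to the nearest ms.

Equiprobable entropy H₀ = log₂ 4 = 2.0000 bits.
Skewed entropy H = −Σ pᵢ log₂ pᵢ = 1.6208 bits.
ΔRT = b·(H₀ − H) = 85 × 0.3792 = 32.23 ms.

32 ms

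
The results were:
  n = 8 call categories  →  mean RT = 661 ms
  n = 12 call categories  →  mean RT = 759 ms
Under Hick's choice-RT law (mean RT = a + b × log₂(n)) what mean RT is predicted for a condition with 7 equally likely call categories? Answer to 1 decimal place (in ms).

628.7 ms

Solve the two-equation system in a and b:
  b = (759 − 661) / (log₂ 12 − log₂ 8) = 98 / (3.5850 − 3) = 167.532 ms/bit
  a = 661 − 167.532 × 3 = 158.404 ms
Then RT(7) = 158.404 + 167.532 × log₂ 7 = 158.404 + 167.532 × 2.8074 ≈ 628.726 ms.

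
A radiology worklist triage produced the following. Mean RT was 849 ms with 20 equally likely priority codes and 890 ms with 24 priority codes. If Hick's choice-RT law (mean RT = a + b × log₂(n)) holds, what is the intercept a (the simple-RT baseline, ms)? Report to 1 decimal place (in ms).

175.3 ms

The slope on a log₂ axis is (890 − 849) / (4.5850 − 4.3219) = 155.873 ms/bit.
a = RT₁ − b·log₂ n₁ = 849 − 155.873 × 4.3219 = 175.327 ms.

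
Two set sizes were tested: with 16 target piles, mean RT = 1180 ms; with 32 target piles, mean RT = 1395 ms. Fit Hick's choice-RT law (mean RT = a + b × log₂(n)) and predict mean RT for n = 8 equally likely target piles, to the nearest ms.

With log₂ n on the abscissa the relation is linear; from the two conditions:
  b = (1395 − 1180) / (log₂ 32 − log₂ 16) = 215 / (5 − 4) = 215 ms/bit
  a = 1180 − 215 × 4 = 320 ms
Then RT(8) = 320 + 215 × log₂ 8 = 320 + 215 × 3 ≈ 965.000 ms.

965 ms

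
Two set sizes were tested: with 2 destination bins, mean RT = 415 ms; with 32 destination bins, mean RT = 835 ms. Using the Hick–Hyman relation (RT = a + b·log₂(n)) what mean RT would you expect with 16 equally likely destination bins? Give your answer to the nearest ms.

Fit slope and intercept:
  b = (835 − 415) / (log₂ 32 − log₂ 2) = 420 / (5 − 1) = 105 ms/bit
  a = 415 − 105 × 1 = 310 ms
Then RT(16) = 310 + 105 × log₂ 16 = 310 + 105 × 4 ≈ 730.000 ms.

730 ms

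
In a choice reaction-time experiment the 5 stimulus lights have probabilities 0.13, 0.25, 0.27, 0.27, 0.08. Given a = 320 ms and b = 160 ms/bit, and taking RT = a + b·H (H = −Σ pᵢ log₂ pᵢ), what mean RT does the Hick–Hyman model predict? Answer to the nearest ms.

Entropy contributions −pᵢ log₂ pᵢ: 0.3826, 0.5000, 0.5100, 0.5100, 0.2915; sum H = 2.1942 bits.
RT = a + bH = 320 + 160·2.1942 = 671.07 ms.

671 ms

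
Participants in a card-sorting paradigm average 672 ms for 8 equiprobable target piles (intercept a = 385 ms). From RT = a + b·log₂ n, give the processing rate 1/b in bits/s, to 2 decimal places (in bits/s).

10.45 bits/s

b = (672 − 385)/log₂ 8 = 287/3 = 95.667 ms per bit = 0.09567 s/bit; the reciprocal is 10.453 bits/s.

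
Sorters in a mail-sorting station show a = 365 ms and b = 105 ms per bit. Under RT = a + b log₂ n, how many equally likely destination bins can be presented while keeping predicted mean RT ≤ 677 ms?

7

Information budget: (677 − 365)/105 = 2.9714 bits, so n ≤ 2^2.9714 = 7.843 → at most 7.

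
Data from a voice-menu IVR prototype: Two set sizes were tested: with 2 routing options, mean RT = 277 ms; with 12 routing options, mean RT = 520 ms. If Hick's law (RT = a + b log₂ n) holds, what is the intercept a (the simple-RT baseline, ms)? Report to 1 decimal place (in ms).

183.0 ms

The slope on a log₂ axis is (520 − 277) / (3.5850 − 1) = 94.005 ms/bit.
a = RT₁ − b·log₂ n₁ = 277 − 94.005 × 1 = 182.995 ms.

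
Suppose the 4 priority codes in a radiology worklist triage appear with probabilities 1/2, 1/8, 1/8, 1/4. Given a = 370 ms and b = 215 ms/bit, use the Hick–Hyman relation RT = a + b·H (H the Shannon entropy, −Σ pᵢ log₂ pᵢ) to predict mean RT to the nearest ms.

746 ms

H = −Σ pᵢ log₂ pᵢ = 0.5·1 + 0.125·3 + 0.125·3 + 0.25·2 = 1.750 bits.
RT = 370 + 215 × 1.750 = 746.25 ms.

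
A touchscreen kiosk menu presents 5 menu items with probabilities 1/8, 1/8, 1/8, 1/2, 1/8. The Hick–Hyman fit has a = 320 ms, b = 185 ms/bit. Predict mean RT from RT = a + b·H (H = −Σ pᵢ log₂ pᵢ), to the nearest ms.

690 ms

Each term −pᵢ log₂ pᵢ: 0.125·3 + 0.125·3 + 0.125·3 + 0.5·1 + 0.125·3; summed, H = 2.000 bits.
Mean RT = a + bH = 320 + 185·2.000 = 690.00 ms.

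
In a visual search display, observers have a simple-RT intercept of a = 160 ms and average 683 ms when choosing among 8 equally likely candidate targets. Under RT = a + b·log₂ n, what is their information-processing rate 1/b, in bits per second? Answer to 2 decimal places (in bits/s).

Choice component = 683 − 160 = 523 ms over log₂(8) = 3 bits.
b = 523 / 3 = 174.333 ms/bit, so 1/b = 5.736 bits/s.

5.74 bits/s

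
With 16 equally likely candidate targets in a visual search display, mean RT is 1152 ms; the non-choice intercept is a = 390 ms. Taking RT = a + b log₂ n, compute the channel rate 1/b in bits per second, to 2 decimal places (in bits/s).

5.25 bits/s

b = (1152 − 390)/log₂ 16 = 762/4 = 190.500 ms per bit = 0.19050 s/bit; the reciprocal is 5.249 bits/s.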